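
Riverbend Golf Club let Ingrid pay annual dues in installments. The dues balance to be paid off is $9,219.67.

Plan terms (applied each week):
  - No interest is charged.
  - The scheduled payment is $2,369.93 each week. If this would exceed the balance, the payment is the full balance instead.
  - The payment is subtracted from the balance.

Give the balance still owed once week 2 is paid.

$4,479.81

Week 1: $9,219.67 − $2,369.93 → $6,849.74
Week 2: $6,849.74 − $2,369.93 → $4,479.81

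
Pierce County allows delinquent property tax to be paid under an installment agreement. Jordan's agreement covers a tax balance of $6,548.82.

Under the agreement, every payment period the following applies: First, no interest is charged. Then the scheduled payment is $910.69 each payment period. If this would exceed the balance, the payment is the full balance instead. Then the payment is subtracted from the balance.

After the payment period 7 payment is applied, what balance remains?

$173.99

Payment period 1: opening $6,548.82; payment $910.69; balance $5,638.13
Payment period 2: opening $5,638.13; payment $910.69; balance $4,727.44
Payment period 3: opening $4,727.44; payment $910.69; balance $3,816.75
Payment period 4: opening $3,816.75; payment $910.69; balance $2,906.06
Payment period 5: opening $2,906.06; payment $910.69; balance $1,995.37
Payment period 6: opening $1,995.37; payment $910.69; balance $1,084.68
Payment period 7: opening $1,084.68; payment $910.69; balance $173.99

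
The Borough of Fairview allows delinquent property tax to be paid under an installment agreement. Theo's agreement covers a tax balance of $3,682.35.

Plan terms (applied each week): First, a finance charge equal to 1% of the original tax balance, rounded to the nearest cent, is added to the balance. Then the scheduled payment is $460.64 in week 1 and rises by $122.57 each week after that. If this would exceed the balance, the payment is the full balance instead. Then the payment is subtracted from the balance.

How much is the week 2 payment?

Week 1: $3,682.35 +$36.82 interest = $3,719.17; pay $460.64 → $3,258.53
Week 2: $3,258.53 +$36.82 interest = $3,295.35; pay $583.21 → $2,712.14

$583.21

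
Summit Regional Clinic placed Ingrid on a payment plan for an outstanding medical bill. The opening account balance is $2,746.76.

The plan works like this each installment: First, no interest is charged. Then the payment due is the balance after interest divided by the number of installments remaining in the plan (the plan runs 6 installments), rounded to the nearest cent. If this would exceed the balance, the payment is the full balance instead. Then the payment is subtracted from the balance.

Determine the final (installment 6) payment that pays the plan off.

Installment 1: $2,746.76 − $457.79 → $2,288.97
Installment 2: $2,288.97 − $457.79 → $1,831.18
Installment 3: $1,831.18 − $457.80 → $1,373.38
Installment 4: $1,373.38 − $457.79 → $915.59
Installment 5: $915.59 − $457.80 → $457.79
Installment 6: $457.79 − $457.79 → $0.00

$457.79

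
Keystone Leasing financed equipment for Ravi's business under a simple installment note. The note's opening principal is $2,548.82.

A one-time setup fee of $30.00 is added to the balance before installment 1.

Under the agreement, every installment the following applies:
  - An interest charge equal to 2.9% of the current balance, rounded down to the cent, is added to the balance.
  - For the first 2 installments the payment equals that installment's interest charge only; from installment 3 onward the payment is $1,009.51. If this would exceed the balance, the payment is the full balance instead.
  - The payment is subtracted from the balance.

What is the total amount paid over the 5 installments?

$2,870.61

Installment 1: opening $2,578.82; interest $74.78 → $2,653.60; payment $74.78; balance $2,578.82
Installment 2: opening $2,578.82; interest $74.78 → $2,653.60; payment $74.78; balance $2,578.82
Installment 3: opening $2,578.82; interest $74.78 → $2,653.60; payment $1,009.51; balance $1,644.09
Installment 4: opening $1,644.09; interest $47.67 → $1,691.76; payment $1,009.51; balance $682.25
Installment 5: opening $682.25; interest $19.78 → $702.03; payment $702.03; balance $0.00
Total paid: $2,870.61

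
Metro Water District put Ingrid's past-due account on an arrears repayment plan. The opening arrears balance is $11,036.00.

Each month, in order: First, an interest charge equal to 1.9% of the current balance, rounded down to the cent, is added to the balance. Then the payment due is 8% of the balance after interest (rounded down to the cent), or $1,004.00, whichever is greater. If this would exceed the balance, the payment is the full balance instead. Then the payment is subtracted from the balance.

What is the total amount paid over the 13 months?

$12,498.62

# | Opening | Interest | Payment | End bal
1 | $11,036.00 | $209.68 | $1,004.00 | $10,241.68
2 | $10,241.68 | $194.59 | $1,004.00 | $9,432.27
3 | $9,432.27 | $179.21 | $1,004.00 | $8,607.48
4 | $8,607.48 | $163.54 | $1,004.00 | $7,767.02
5 | $7,767.02 | $147.57 | $1,004.00 | $6,910.59
6 | $6,910.59 | $131.30 | $1,004.00 | $6,037.89
7 | $6,037.89 | $114.71 | $1,004.00 | $5,148.60
8 | $5,148.60 | $97.82 | $1,004.00 | $4,242.42
9 | $4,242.42 | $80.60 | $1,004.00 | $3,319.02
10 | $3,319.02 | $63.06 | $1,004.00 | $2,378.08
11 | $2,378.08 | $45.18 | $1,004.00 | $1,419.26
12 | $1,419.26 | $26.96 | $1,004.00 | $442.22
13 | $442.22 | $8.40 | $450.62 | $0.00
Total paid: $12,498.62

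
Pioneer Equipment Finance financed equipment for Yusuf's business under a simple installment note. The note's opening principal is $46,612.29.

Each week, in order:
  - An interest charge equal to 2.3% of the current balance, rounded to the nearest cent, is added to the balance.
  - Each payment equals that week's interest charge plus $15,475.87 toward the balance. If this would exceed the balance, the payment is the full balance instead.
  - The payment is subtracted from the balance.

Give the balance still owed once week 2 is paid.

Week 1: $46,612.29 +$1,072.08 interest = $47,684.37; pay $16,547.95 → $31,136.42
Week 2: $31,136.42 +$716.14 interest = $31,852.56; pay $16,192.01 → $15,660.55

$15,660.55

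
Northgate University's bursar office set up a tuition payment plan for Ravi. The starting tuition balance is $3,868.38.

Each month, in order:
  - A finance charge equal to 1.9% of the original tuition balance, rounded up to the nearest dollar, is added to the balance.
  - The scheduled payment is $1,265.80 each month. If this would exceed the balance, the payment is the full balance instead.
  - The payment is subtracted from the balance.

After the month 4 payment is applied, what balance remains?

$0.00

# | Opening | Interest | Payment | End bal
1 | $3,868.38 | $74.00 | $1,265.80 | $2,676.58
2 | $2,676.58 | $74.00 | $1,265.80 | $1,484.78
3 | $1,484.78 | $74.00 | $1,265.80 | $292.98
4 | $292.98 | $74.00 | $366.98 | $0.00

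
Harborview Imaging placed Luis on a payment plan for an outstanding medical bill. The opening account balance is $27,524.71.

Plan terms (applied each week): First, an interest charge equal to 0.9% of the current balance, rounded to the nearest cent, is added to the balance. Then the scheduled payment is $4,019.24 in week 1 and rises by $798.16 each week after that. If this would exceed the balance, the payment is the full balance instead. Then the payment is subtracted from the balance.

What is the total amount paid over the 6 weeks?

$28,351.10

Week 1: opening $27,524.71; interest $247.72 → $27,772.43; payment $4,019.24; balance $23,753.19
Week 2: opening $23,753.19; interest $213.78 → $23,966.97; payment $4,817.40; balance $19,149.57
Week 3: opening $19,149.57; interest $172.35 → $19,321.92; payment $5,615.56; balance $13,706.36
Week 4: opening $13,706.36; interest $123.36 → $13,829.72; payment $6,413.72; balance $7,416.00
Week 5: opening $7,416.00; interest $66.74 → $7,482.74; payment $7,211.88; balance $270.86
Week 6: opening $270.86; interest $2.44 → $273.30; payment $273.30; balance $0.00
Total paid: $28,351.10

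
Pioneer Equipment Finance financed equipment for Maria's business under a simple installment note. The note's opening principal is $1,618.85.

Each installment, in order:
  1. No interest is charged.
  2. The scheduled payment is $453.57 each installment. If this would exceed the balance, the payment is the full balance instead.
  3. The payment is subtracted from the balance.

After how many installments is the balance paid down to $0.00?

4

Installment 1: $1,618.85 − $453.57 → $1,165.28
Installment 2: $1,165.28 − $453.57 → $711.71
Installment 3: $711.71 − $453.57 → $258.14
Installment 4: $258.14 − $258.14 → $0.00
Balance reaches $0.00 in installment 4.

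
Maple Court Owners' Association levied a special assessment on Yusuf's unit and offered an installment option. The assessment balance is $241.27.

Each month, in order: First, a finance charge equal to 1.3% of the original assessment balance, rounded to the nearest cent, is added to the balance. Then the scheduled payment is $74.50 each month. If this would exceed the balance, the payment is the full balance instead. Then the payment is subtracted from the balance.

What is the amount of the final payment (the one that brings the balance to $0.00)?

$30.33

Month 1: $241.27 +$3.14 interest = $244.41; pay $74.50 → $169.91
Month 2: $169.91 +$3.14 interest = $173.05; pay $74.50 → $98.55
Month 3: $98.55 +$3.14 interest = $101.69; pay $74.50 → $27.19
Month 4: $27.19 +$3.14 interest = $30.33; pay $30.33 → $0.00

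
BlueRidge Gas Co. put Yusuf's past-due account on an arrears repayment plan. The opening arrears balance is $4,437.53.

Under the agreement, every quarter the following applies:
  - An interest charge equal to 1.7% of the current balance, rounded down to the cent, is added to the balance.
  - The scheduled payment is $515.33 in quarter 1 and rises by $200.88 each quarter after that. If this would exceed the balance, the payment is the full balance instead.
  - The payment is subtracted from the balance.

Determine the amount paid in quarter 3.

Quarter 1: opening $4,437.53; interest $75.43 → $4,512.96; payment $515.33; balance $3,997.63
Quarter 2: opening $3,997.63; interest $67.95 → $4,065.58; payment $716.21; balance $3,349.37
Quarter 3: opening $3,349.37; interest $56.93 → $3,406.30; payment $917.09; balance $2,489.21

$917.09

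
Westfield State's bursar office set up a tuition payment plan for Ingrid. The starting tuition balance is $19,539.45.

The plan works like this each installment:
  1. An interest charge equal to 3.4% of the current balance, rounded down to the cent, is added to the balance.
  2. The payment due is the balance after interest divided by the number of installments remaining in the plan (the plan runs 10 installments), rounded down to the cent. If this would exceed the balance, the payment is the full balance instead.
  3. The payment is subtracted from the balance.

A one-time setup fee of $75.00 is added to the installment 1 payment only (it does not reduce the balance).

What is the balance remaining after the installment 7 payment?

$7,407.60

Installment 1: opening $19,539.45; interest $664.34 → $20,203.79; payment $2,020.37 (+ $75.00 fee); balance $18,183.42
Installment 2: opening $18,183.42; interest $618.23 → $18,801.65; payment $2,089.07; balance $16,712.58
Installment 3: opening $16,712.58; interest $568.22 → $17,280.80; payment $2,160.10; balance $15,120.70
Installment 4: opening $15,120.70; interest $514.10 → $15,634.80; payment $2,233.54; balance $13,401.26
Installment 5: opening $13,401.26; interest $455.64 → $13,856.90; payment $2,309.48; balance $11,547.42
Installment 6: opening $11,547.42; interest $392.61 → $11,940.03; payment $2,388.00; balance $9,552.03
Installment 7: opening $9,552.03; interest $324.76 → $9,876.79; payment $2,469.19; balance $7,407.60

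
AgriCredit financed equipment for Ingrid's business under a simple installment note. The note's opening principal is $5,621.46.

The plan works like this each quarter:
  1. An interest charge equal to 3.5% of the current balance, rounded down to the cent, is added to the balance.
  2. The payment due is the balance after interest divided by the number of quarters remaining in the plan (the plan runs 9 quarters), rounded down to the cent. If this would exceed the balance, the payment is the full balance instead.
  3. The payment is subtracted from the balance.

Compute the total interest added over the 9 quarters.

# | Opening | Interest | Payment | End bal
1 | $5,621.46 | $196.75 | $646.46 | $5,171.75
2 | $5,171.75 | $181.01 | $669.09 | $4,683.67
3 | $4,683.67 | $163.92 | $692.51 | $4,155.08
4 | $4,155.08 | $145.42 | $716.75 | $3,583.75
5 | $3,583.75 | $125.43 | $741.83 | $2,967.35
6 | $2,967.35 | $103.85 | $767.80 | $2,303.40
7 | $2,303.40 | $80.61 | $794.67 | $1,589.34
8 | $1,589.34 | $55.62 | $822.48 | $822.48
9 | $822.48 | $28.78 | $851.26 | $0.00
Total interest: $196.75 + $181.01 + $163.92 + $145.42 + $125.43 + $103.85 + $80.61 + $55.62 + $28.78 = $1,081.39

$1,081.39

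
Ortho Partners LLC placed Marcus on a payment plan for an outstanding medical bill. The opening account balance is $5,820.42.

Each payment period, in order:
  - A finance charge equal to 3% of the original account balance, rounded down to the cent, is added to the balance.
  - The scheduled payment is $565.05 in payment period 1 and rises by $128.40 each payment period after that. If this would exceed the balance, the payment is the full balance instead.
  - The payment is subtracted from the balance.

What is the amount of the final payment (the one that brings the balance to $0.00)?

Payment period 1: opening $5,820.42; interest $174.61 → $5,995.03; payment $565.05; balance $5,429.98
Payment period 2: opening $5,429.98; interest $174.61 → $5,604.59; payment $693.45; balance $4,911.14
Payment period 3: opening $4,911.14; interest $174.61 → $5,085.75; payment $821.85; balance $4,263.90
Payment period 4: opening $4,263.90; interest $174.61 → $4,438.51; payment $950.25; balance $3,488.26
Payment period 5: opening $3,488.26; interest $174.61 → $3,662.87; payment $1,078.65; balance $2,584.22
Payment period 6: opening $2,584.22; interest $174.61 → $2,758.83; payment $1,207.05; balance $1,551.78
Payment period 7: opening $1,551.78; interest $174.61 → $1,726.39; payment $1,335.45; balance $390.94
Payment period 8: opening $390.94; interest $174.61 → $565.55; payment $565.55; balance $0.00

$565.55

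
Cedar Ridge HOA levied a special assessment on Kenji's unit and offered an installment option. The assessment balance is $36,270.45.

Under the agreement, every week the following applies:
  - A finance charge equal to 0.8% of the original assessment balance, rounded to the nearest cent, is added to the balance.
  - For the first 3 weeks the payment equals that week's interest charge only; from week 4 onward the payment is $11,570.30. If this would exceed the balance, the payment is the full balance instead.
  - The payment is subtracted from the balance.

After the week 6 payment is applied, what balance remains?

$2,430.03

Week 1: opening $36,270.45; interest $290.16 → $36,560.61; payment $290.16; balance $36,270.45
Week 2: opening $36,270.45; interest $290.16 → $36,560.61; payment $290.16; balance $36,270.45
Week 3: opening $36,270.45; interest $290.16 → $36,560.61; payment $290.16; balance $36,270.45
Week 4: opening $36,270.45; interest $290.16 → $36,560.61; payment $11,570.30; balance $24,990.31
Week 5: opening $24,990.31; interest $290.16 → $25,280.47; payment $11,570.30; balance $13,710.17
Week 6: opening $13,710.17; interest $290.16 → $14,000.33; payment $11,570.30; balance $2,430.03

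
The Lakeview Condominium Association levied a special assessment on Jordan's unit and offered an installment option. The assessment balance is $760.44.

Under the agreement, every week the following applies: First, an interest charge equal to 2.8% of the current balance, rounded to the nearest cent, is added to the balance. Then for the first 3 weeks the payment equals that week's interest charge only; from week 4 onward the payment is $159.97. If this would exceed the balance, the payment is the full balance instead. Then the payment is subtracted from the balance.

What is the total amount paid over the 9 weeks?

# | Opening | Interest | Payment | End bal
1 | $760.44 | $21.29 | $21.29 | $760.44
2 | $760.44 | $21.29 | $21.29 | $760.44
3 | $760.44 | $21.29 | $21.29 | $760.44
4 | $760.44 | $21.29 | $159.97 | $621.76
5 | $621.76 | $17.41 | $159.97 | $479.20
6 | $479.20 | $13.42 | $159.97 | $332.65
7 | $332.65 | $9.31 | $159.97 | $181.99
8 | $181.99 | $5.10 | $159.97 | $27.12
9 | $27.12 | $0.76 | $27.88 | $0.00
Total paid: $891.60

$891.60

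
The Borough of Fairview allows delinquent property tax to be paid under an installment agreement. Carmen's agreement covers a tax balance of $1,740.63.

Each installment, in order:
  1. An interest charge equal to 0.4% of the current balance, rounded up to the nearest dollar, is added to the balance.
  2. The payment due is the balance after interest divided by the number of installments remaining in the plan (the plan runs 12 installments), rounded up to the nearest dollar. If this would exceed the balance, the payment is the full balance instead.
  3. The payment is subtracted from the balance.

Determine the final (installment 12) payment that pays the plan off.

$152.63

Installment 1: opening $1,740.63; interest $7.00 → $1,747.63; payment $146.00; balance $1,601.63
Installment 2: opening $1,601.63; interest $7.00 → $1,608.63; payment $147.00; balance $1,461.63
Installment 3: opening $1,461.63; interest $6.00 → $1,467.63; payment $147.00; balance $1,320.63
Installment 4: opening $1,320.63; interest $6.00 → $1,326.63; payment $148.00; balance $1,178.63
Installment 5: opening $1,178.63; interest $5.00 → $1,183.63; payment $148.00; balance $1,035.63
Installment 6: opening $1,035.63; interest $5.00 → $1,040.63; payment $149.00; balance $891.63
Installment 7: opening $891.63; interest $4.00 → $895.63; payment $150.00; balance $745.63
Installment 8: opening $745.63; interest $3.00 → $748.63; payment $150.00; balance $598.63
Installment 9: opening $598.63; interest $3.00 → $601.63; payment $151.00; balance $450.63
Installment 10: opening $450.63; interest $2.00 → $452.63; payment $151.00; balance $301.63
Installment 11: opening $301.63; interest $2.00 → $303.63; payment $152.00; balance $151.63
Installment 12: opening $151.63; interest $1.00 → $152.63; payment $152.63; balance $0.00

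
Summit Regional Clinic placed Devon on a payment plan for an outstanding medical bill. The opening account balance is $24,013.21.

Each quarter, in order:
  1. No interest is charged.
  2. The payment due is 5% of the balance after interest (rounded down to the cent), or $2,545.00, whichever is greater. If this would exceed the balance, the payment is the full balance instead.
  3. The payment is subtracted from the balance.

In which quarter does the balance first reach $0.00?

Quarter 1: opening $24,013.21; payment $2,545.00; balance $21,468.21
Quarter 2: opening $21,468.21; payment $2,545.00; balance $18,923.21
Quarter 3: opening $18,923.21; payment $2,545.00; balance $16,378.21
Quarter 4: opening $16,378.21; payment $2,545.00; balance $13,833.21
Quarter 5: opening $13,833.21; payment $2,545.00; balance $11,288.21
Quarter 6: opening $11,288.21; payment $2,545.00; balance $8,743.21
Quarter 7: opening $8,743.21; payment $2,545.00; balance $6,198.21
Quarter 8: opening $6,198.21; payment $2,545.00; balance $3,653.21
Quarter 9: opening $3,653.21; payment $2,545.00; balance $1,108.21
Quarter 10: opening $1,108.21; payment $1,108.21; balance $0.00
Balance reaches $0.00 in quarter 10.

10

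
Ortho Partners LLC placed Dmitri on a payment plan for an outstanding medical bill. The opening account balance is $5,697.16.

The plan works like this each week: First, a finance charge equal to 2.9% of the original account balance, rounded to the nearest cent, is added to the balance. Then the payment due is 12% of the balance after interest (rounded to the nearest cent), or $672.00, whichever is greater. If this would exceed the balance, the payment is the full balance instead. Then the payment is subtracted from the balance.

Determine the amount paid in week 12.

$256.31

Week 1: opening $5,697.16; interest $165.22 → $5,862.38; payment $703.49; balance $5,158.89
Week 2: opening $5,158.89; interest $165.22 → $5,324.11; payment $672.00; balance $4,652.11
Week 3: opening $4,652.11; interest $165.22 → $4,817.33; payment $672.00; balance $4,145.33
Week 4: opening $4,145.33; interest $165.22 → $4,310.55; payment $672.00; balance $3,638.55
Week 5: opening $3,638.55; interest $165.22 → $3,803.77; payment $672.00; balance $3,131.77
Week 6: opening $3,131.77; interest $165.22 → $3,296.99; payment $672.00; balance $2,624.99
Week 7: opening $2,624.99; interest $165.22 → $2,790.21; payment $672.00; balance $2,118.21
Week 8: opening $2,118.21; interest $165.22 → $2,283.43; payment $672.00; balance $1,611.43
Week 9: opening $1,611.43; interest $165.22 → $1,776.65; payment $672.00; balance $1,104.65
Week 10: opening $1,104.65; interest $165.22 → $1,269.87; payment $672.00; balance $597.87
Week 11: opening $597.87; interest $165.22 → $763.09; payment $672.00; balance $91.09
Week 12: opening $91.09; interest $165.22 → $256.31; payment $256.31; balance $0.00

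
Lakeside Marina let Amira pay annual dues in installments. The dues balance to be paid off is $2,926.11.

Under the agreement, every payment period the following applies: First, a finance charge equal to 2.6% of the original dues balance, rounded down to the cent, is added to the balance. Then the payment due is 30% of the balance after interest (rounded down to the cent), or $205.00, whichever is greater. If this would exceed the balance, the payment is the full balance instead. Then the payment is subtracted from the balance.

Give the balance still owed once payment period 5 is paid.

Payment period 1: $2,926.11 +$76.07 interest = $3,002.18; pay $900.65 → $2,101.53
Payment period 2: $2,101.53 +$76.07 interest = $2,177.60; pay $653.28 → $1,524.32
Payment period 3: $1,524.32 +$76.07 interest = $1,600.39; pay $480.11 → $1,120.28
Payment period 4: $1,120.28 +$76.07 interest = $1,196.35; pay $358.90 → $837.45
Payment period 5: $837.45 +$76.07 interest = $913.52; pay $274.05 → $639.47

$639.47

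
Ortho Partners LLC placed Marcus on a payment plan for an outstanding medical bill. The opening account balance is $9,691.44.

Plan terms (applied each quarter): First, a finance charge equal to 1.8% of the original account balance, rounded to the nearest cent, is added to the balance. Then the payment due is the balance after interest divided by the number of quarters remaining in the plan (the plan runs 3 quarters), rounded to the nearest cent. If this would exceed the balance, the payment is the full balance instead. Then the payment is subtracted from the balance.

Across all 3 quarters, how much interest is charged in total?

$523.35

Quarter 1: opening $9,691.44; interest $174.45 → $9,865.89; payment $3,288.63; balance $6,577.26
Quarter 2: opening $6,577.26; interest $174.45 → $6,751.71; payment $3,375.86; balance $3,375.85
Quarter 3: opening $3,375.85; interest $174.45 → $3,550.30; payment $3,550.30; balance $0.00
Total interest: $174.45 + $174.45 + $174.45 = $523.35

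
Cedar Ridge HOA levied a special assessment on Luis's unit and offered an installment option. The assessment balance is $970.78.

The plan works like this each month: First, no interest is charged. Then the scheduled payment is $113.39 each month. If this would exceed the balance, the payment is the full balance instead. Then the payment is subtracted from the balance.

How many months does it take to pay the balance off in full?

9

# | Opening | Payment | End bal
1 | $970.78 | $113.39 | $857.39
2 | $857.39 | $113.39 | $744.00
3 | $744.00 | $113.39 | $630.61
4 | $630.61 | $113.39 | $517.22
5 | $517.22 | $113.39 | $403.83
6 | $403.83 | $113.39 | $290.44
7 | $290.44 | $113.39 | $177.05
8 | $177.05 | $113.39 | $63.66
9 | $63.66 | $63.66 | $0.00
Balance reaches $0.00 in month 9.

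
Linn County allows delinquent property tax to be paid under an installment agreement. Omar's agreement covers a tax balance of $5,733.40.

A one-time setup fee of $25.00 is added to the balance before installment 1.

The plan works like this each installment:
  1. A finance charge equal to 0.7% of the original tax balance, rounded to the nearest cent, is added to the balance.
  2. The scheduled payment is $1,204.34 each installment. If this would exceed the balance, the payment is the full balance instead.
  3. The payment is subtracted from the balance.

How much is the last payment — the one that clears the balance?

Installment 1: $5,758.40 +$40.13 interest = $5,798.53; pay $1,204.34 → $4,594.19
Installment 2: $4,594.19 +$40.13 interest = $4,634.32; pay $1,204.34 → $3,429.98
Installment 3: $3,429.98 +$40.13 interest = $3,470.11; pay $1,204.34 → $2,265.77
Installment 4: $2,265.77 +$40.13 interest = $2,305.90; pay $1,204.34 → $1,101.56
Installment 5: $1,101.56 +$40.13 interest = $1,141.69; pay $1,141.69 → $0.00

$1,141.69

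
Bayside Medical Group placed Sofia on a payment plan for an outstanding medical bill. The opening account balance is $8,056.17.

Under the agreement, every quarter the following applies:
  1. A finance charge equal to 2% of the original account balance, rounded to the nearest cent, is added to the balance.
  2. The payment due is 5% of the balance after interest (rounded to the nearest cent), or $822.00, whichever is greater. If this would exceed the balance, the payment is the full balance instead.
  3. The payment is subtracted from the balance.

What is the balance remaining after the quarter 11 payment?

Quarter 1: $8,056.17 +$161.12 interest = $8,217.29; pay $822.00 → $7,395.29
Quarter 2: $7,395.29 +$161.12 interest = $7,556.41; pay $822.00 → $6,734.41
Quarter 3: $6,734.41 +$161.12 interest = $6,895.53; pay $822.00 → $6,073.53
Quarter 4: $6,073.53 +$161.12 interest = $6,234.65; pay $822.00 → $5,412.65
Quarter 5: $5,412.65 +$161.12 interest = $5,573.77; pay $822.00 → $4,751.77
Quarter 6: $4,751.77 +$161.12 interest = $4,912.89; pay $822.00 → $4,090.89
Quarter 7: $4,090.89 +$161.12 interest = $4,252.01; pay $822.00 → $3,430.01
Quarter 8: $3,430.01 +$161.12 interest = $3,591.13; pay $822.00 → $2,769.13
Quarter 9: $2,769.13 +$161.12 interest = $2,930.25; pay $822.00 → $2,108.25
Quarter 10: $2,108.25 +$161.12 interest = $2,269.37; pay $822.00 → $1,447.37
Quarter 11: $1,447.37 +$161.12 interest = $1,608.49; pay $822.00 → $786.49

$786.49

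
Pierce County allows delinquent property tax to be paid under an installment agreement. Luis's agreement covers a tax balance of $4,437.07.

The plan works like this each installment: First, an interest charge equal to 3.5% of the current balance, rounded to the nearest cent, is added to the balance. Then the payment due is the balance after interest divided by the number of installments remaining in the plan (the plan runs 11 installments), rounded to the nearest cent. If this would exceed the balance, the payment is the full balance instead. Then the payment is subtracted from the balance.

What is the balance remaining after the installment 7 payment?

$2,052.79

# | Opening | Interest | Payment | End bal
1 | $4,437.07 | $155.30 | $417.49 | $4,174.88
2 | $4,174.88 | $146.12 | $432.10 | $3,888.90
3 | $3,888.90 | $136.11 | $447.22 | $3,577.79
4 | $3,577.79 | $125.22 | $462.88 | $3,240.13
5 | $3,240.13 | $113.40 | $479.08 | $2,874.45
6 | $2,874.45 | $100.61 | $495.84 | $2,479.22
7 | $2,479.22 | $86.77 | $513.20 | $2,052.79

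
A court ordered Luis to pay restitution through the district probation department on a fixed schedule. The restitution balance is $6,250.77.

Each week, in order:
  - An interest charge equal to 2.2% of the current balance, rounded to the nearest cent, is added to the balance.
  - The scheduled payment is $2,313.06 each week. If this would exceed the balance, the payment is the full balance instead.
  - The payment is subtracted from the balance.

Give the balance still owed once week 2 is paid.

Week 1: $6,250.77 +$137.52 interest = $6,388.29; pay $2,313.06 → $4,075.23
Week 2: $4,075.23 +$89.66 interest = $4,164.89; pay $2,313.06 → $1,851.83

$1,851.83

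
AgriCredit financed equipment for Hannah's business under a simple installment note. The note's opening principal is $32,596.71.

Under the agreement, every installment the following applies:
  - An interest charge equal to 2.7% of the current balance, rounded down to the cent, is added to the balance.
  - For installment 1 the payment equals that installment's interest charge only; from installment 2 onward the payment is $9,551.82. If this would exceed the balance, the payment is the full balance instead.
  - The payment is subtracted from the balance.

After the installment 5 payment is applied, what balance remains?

$0.00

Installment 1: $32,596.71 +$880.11 interest = $33,476.82; pay $880.11 → $32,596.71
Installment 2: $32,596.71 +$880.11 interest = $33,476.82; pay $9,551.82 → $23,925.00
Installment 3: $23,925.00 +$645.97 interest = $24,570.97; pay $9,551.82 → $15,019.15
Installment 4: $15,019.15 +$405.51 interest = $15,424.66; pay $9,551.82 → $5,872.84
Installment 5: $5,872.84 +$158.56 interest = $6,031.40; pay $6,031.40 → $0.00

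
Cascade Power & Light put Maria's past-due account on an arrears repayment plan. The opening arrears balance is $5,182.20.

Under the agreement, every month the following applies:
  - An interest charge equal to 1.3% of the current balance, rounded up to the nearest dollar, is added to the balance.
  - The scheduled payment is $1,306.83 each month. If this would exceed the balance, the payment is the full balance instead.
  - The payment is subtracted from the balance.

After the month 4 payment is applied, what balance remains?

$128.88

Month 1: opening $5,182.20; interest $68.00 → $5,250.20; payment $1,306.83; balance $3,943.37
Month 2: opening $3,943.37; interest $52.00 → $3,995.37; payment $1,306.83; balance $2,688.54
Month 3: opening $2,688.54; interest $35.00 → $2,723.54; payment $1,306.83; balance $1,416.71
Month 4: opening $1,416.71; interest $19.00 → $1,435.71; payment $1,306.83; balance $128.88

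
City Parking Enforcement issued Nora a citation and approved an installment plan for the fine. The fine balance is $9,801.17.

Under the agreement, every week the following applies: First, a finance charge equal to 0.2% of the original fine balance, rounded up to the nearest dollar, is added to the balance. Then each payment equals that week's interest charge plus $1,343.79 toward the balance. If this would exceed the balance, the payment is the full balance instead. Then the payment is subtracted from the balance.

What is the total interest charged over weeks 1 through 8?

Week 1: opening $9,801.17; interest $20.00 → $9,821.17; payment $1,363.79; balance $8,457.38
Week 2: opening $8,457.38; interest $20.00 → $8,477.38; payment $1,363.79; balance $7,113.59
Week 3: opening $7,113.59; interest $20.00 → $7,133.59; payment $1,363.79; balance $5,769.80
Week 4: opening $5,769.80; interest $20.00 → $5,789.80; payment $1,363.79; balance $4,426.01
Week 5: opening $4,426.01; interest $20.00 → $4,446.01; payment $1,363.79; balance $3,082.22
Week 6: opening $3,082.22; interest $20.00 → $3,102.22; payment $1,363.79; balance $1,738.43
Week 7: opening $1,738.43; interest $20.00 → $1,758.43; payment $1,363.79; balance $394.64
Week 8: opening $394.64; interest $20.00 → $414.64; payment $414.64; balance $0.00
Total interest: $20.00 + $20.00 + $20.00 + $20.00 + $20.00 + $20.00 + $20.00 + $20.00 = $160.00

$160.00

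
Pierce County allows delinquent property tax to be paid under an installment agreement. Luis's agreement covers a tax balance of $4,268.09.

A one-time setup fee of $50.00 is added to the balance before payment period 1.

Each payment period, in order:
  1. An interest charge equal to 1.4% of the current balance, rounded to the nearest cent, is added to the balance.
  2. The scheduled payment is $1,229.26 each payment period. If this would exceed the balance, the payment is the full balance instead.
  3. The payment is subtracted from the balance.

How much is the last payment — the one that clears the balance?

Payment period 1: opening $4,318.09; interest $60.45 → $4,378.54; payment $1,229.26; balance $3,149.28
Payment period 2: opening $3,149.28; interest $44.09 → $3,193.37; payment $1,229.26; balance $1,964.11
Payment period 3: opening $1,964.11; interest $27.50 → $1,991.61; payment $1,229.26; balance $762.35
Payment period 4: opening $762.35; interest $10.67 → $773.02; payment $773.02; balance $0.00

$773.02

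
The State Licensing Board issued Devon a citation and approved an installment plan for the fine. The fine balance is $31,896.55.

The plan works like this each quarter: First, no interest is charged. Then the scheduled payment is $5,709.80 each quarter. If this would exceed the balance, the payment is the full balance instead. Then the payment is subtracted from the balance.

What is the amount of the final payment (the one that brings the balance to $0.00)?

# | Opening | Payment | End bal
1 | $31,896.55 | $5,709.80 | $26,186.75
2 | $26,186.75 | $5,709.80 | $20,476.95
3 | $20,476.95 | $5,709.80 | $14,767.15
4 | $14,767.15 | $5,709.80 | $9,057.35
5 | $9,057.35 | $5,709.80 | $3,347.55
6 | $3,347.55 | $3,347.55 | $0.00

$3,347.55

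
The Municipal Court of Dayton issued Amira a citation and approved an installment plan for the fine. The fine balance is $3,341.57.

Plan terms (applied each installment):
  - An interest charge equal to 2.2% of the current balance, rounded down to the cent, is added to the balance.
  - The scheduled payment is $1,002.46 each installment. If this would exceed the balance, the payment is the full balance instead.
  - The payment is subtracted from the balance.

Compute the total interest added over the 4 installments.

$169.61

Installment 1: opening $3,341.57; interest $73.51 → $3,415.08; payment $1,002.46; balance $2,412.62
Installment 2: opening $2,412.62; interest $53.07 → $2,465.69; payment $1,002.46; balance $1,463.23
Installment 3: opening $1,463.23; interest $32.19 → $1,495.42; payment $1,002.46; balance $492.96
Installment 4: opening $492.96; interest $10.84 → $503.80; payment $503.80; balance $0.00
Total interest: $73.51 + $53.07 + $32.19 + $10.84 = $169.61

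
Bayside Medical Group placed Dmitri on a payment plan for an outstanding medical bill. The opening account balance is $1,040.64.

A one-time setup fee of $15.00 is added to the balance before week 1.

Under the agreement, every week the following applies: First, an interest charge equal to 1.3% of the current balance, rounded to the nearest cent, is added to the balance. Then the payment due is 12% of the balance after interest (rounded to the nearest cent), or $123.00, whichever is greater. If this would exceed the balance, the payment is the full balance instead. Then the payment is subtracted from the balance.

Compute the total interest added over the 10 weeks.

$70.37

Week 1: $1,055.64 +$13.72 interest = $1,069.36; pay $128.32 → $941.04
Week 2: $941.04 +$12.23 interest = $953.27; pay $123.00 → $830.27
Week 3: $830.27 +$10.79 interest = $841.06; pay $123.00 → $718.06
Week 4: $718.06 +$9.33 interest = $727.39; pay $123.00 → $604.39
Week 5: $604.39 +$7.86 interest = $612.25; pay $123.00 → $489.25
Week 6: $489.25 +$6.36 interest = $495.61; pay $123.00 → $372.61
Week 7: $372.61 +$4.84 interest = $377.45; pay $123.00 → $254.45
Week 8: $254.45 +$3.31 interest = $257.76; pay $123.00 → $134.76
Week 9: $134.76 +$1.75 interest = $136.51; pay $123.00 → $13.51
Week 10: $13.51 +$0.18 interest = $13.69; pay $13.69 → $0.00
Total interest: $13.72 + $12.23 + $10.79 + $9.33 + $7.86 + $6.36 + $4.84 + $3.31 + $1.75 + $0.18 = $70.37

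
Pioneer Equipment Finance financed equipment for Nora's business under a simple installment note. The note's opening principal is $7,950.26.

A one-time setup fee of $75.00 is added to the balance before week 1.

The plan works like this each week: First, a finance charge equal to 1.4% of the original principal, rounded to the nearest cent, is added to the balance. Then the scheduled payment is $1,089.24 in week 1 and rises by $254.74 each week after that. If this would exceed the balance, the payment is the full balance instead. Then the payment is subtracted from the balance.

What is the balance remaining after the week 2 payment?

# | Opening | Interest | Payment | End bal
1 | $8,025.26 | $111.30 | $1,089.24 | $7,047.32
2 | $7,047.32 | $111.30 | $1,343.98 | $5,814.64

$5,814.64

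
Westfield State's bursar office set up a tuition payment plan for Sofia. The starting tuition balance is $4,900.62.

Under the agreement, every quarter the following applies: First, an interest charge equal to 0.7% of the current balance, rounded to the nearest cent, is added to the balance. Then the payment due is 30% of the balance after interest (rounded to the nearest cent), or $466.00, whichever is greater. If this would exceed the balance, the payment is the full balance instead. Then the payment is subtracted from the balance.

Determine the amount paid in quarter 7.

$293.72

# | Opening | Interest | Payment | End bal
1 | $4,900.62 | $34.30 | $1,480.48 | $3,454.44
2 | $3,454.44 | $24.18 | $1,043.59 | $2,435.03
3 | $2,435.03 | $17.05 | $735.62 | $1,716.46
4 | $1,716.46 | $12.02 | $518.54 | $1,209.94
5 | $1,209.94 | $8.47 | $466.00 | $752.41
6 | $752.41 | $5.27 | $466.00 | $291.68
7 | $291.68 | $2.04 | $293.72 | $0.00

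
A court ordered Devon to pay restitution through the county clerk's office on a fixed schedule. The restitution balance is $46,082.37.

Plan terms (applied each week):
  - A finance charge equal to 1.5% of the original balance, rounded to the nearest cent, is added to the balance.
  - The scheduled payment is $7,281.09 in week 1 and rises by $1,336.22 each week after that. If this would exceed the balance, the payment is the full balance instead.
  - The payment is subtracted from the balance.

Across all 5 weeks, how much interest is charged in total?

Week 1: opening $46,082.37; interest $691.24 → $46,773.61; payment $7,281.09; balance $39,492.52
Week 2: opening $39,492.52; interest $691.24 → $40,183.76; payment $8,617.31; balance $31,566.45
Week 3: opening $31,566.45; interest $691.24 → $32,257.69; payment $9,953.53; balance $22,304.16
Week 4: opening $22,304.16; interest $691.24 → $22,995.40; payment $11,289.75; balance $11,705.65
Week 5: opening $11,705.65; interest $691.24 → $12,396.89; payment $12,396.89; balance $0.00
Total interest: $691.24 + $691.24 + $691.24 + $691.24 + $691.24 = $3,456.20

$3,456.20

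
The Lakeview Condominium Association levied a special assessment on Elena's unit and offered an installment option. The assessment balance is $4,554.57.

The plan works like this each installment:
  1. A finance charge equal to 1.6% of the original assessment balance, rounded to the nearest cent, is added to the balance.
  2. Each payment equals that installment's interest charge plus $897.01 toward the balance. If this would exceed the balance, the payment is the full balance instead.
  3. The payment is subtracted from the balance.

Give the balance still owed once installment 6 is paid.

Installment 1: opening $4,554.57; interest $72.87 → $4,627.44; payment $969.88; balance $3,657.56
Installment 2: opening $3,657.56; interest $72.87 → $3,730.43; payment $969.88; balance $2,760.55
Installment 3: opening $2,760.55; interest $72.87 → $2,833.42; payment $969.88; balance $1,863.54
Installment 4: opening $1,863.54; interest $72.87 → $1,936.41; payment $969.88; balance $966.53
Installment 5: opening $966.53; interest $72.87 → $1,039.40; payment $969.88; balance $69.52
Installment 6: opening $69.52; interest $72.87 → $142.39; payment $142.39; balance $0.00

$0.00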